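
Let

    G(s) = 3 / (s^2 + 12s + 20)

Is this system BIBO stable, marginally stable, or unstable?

The denominator s^2 + 12s + 20 factors as (s + 2)(s + 10), giving poles at s = -2, -10.
Since all poles lie strictly in the left half-plane, the system is stable.

stable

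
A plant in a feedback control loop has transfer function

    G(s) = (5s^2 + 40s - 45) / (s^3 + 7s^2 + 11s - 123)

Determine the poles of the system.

s = -5 + 4j, -5 - 4j, 3

The poles are the roots of the denominator s^3 + 7s^2 + 11s - 123 = 0.
Trying s = 3: the polynomial evaluates to 0, so (s - 3) is a factor.
Dividing out leaves s^2 + 10s + 41 = 0.
The quadratic formula then gives s = -5 ± 4j.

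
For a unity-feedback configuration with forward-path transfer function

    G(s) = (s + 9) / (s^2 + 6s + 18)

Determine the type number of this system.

Type 0

The denominator has no factor of s at the origin — no free integrator — so this is a Type 0 system.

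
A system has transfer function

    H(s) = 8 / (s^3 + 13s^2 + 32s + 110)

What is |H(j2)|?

|H(j2)| ≈ 0.09923

Substitute s = j2: numerator = 8, denominator = 58 + j56.
|H(j2)| = |8| / |58 + j56| = 8 / 80.623 ≈ 0.09923.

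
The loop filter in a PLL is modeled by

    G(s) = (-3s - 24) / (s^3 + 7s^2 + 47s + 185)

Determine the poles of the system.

The poles are the roots of the denominator s^3 + 7s^2 + 47s + 185 = 0.
Trying s = -5: the polynomial evaluates to 0, so (s + 5) is a factor.
Dividing out leaves s^2 + 2s + 37 = 0.
The quadratic formula then gives s = -1 ± 6j.

s = -1 + 6j, -1 - 6j, -5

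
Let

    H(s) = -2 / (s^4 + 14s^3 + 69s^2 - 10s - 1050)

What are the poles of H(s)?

s = 3, -5 + 5j, -5 - 5j, -7

The poles are the roots of the denominator s^4 + 14s^3 + 69s^2 - 10s - 1050 = 0.
Trying s = 3: the polynomial evaluates to 0, so (s - 3) is a factor.
Dividing out leaves s^3 + 17s^2 + 120s + 350 = 0.
This factors further as (s^2 + 10s + 50)(s + 7) = 0.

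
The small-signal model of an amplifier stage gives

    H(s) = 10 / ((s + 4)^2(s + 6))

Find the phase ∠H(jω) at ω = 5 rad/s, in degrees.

At s = j5: numerator = 10, denominator = -254 + j195.
∠H = ∠num − ∠den = 0° − (142.49°) = -142.5°.

∠H(j5) ≈ -142.5°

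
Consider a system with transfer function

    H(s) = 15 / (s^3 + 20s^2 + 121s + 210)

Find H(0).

Set s = 0: H(0) = (15) / (210) = 1/14.

H(0) = 1/14 ≈ 0.07143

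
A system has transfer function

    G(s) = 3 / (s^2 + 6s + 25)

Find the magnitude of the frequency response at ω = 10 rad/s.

|G(j10)| ≈ 0.03123

Substitute s = j10: numerator = 3, denominator = -75 + j60.
|G(j10)| = |3| / |-75 + j60| = 3 / 96.047 ≈ 0.03123.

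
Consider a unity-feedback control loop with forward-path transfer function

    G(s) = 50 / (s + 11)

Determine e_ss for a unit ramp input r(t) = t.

e_ss = ∞

G(s) has no poles at the origin.
This is a Type 0 system; Kv = lim_{s→0} s·G(s) = 0, so the steady-state error for a ramp input is infinite.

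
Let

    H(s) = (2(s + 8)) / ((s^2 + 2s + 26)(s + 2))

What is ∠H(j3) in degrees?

At s = j3: numerator = 16 + j6, denominator = 16 + j63.
∠H = ∠num − ∠den = 20.556° − (75.750°) = -55.19°.

∠H(j3) ≈ -55.19°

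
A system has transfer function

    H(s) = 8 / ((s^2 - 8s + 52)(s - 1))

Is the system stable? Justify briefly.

The poles can be read from the denominator factors: s = 4 + 6j, 4 - 6j, 1.
Since the pole(s) at s = 4 ± 6j, 1 lie in the right half-plane, the system is unstable.

unstable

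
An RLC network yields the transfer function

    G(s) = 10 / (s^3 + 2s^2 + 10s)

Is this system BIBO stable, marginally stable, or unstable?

marginally stable

The denominator s^3 + 2s^2 + 10s factors as s(s^2 + 2s + 10), giving poles at s = 0, -1 + 3j, -1 - 3j.
Since the simple pole(s) at s = 0 lie on the jω-axis with none in the right half-plane, the system is marginally stable.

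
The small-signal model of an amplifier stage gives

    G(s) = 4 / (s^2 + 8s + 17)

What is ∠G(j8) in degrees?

At s = j8: numerator = 4, denominator = -47 + j64.
∠G = ∠num − ∠den = 0° − (126.29°) = -126.3°.

∠G(j8) ≈ -126.3°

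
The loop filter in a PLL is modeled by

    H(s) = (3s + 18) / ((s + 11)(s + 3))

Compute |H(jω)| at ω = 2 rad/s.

|H(j2)| ≈ 0.4707

Substitute s = j2: numerator = 18 + j6, denominator = 29 + j28.
|H(j2)| = |18 + j6| / |29 + j28| = 18.974 / 40.311 ≈ 0.4707.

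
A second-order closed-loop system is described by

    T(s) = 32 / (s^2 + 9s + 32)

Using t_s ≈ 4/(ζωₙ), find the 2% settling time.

t_s ≈ 0.8889 s

Comparing s^2 + 9s + 32 to s^2 + 2ζωₙs + ωₙ²: ωₙ = √32 ≈ 5.657 rad/s and ζ = 9/(2·√32) ≈ 0.7955.
ζωₙ = 9/2 = 4.5, so t_s ≈ 4/(ζωₙ) = 4/4.5 ≈ 0.8889 s.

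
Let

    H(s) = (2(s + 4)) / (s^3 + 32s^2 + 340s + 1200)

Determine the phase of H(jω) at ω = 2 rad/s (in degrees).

∠H(j2) ≈ -5.517°

At s = j2: numerator = 8 + j4, denominator = 1072 + j672.
∠H = ∠num − ∠den = 26.565° − (32.082°) = -5.517°.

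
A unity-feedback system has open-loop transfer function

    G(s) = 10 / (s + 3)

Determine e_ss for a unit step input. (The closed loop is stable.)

G(s) has no poles at the origin.
This is a Type 0 system. Kp = lim_{s→0} G(s) = 10/3.
e_ss = 1/(1 + Kp) = 1/(1 + 10/3) = 3/13 ≈ 0.2308.

e_ss = 0.2308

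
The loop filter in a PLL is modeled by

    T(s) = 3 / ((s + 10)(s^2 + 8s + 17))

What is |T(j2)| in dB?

Substitute s = j2: numerator = 3, denominator = 98 + j186.
|T(j2)| = |3| / |98 + j186| = 3 / 210.24 ≈ 0.01427.
In decibels: 20·log₁₀(0.01427) ≈ -36.9 dB.

|T(j2)|_dB ≈ -36.9 dB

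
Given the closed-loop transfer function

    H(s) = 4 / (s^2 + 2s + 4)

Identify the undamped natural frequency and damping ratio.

Compare the denominator to the standard form s^2 + 2ζωₙs + ωₙ².
ωₙ² = 4, so ωₙ = 2 rad/s.
2ζωₙ = 2, so ζ = 2/(2·2) = 0.5.
With ζ = 0.5 the response is underdamped.

ωₙ = 2 rad/s, ζ = 0.5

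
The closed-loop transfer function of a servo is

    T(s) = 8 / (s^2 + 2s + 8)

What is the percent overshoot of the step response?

Comparing s^2 + 2s + 8 to s^2 + 2ζωₙs + ωₙ²: ωₙ = √8 ≈ 2.828 rad/s and ζ = 2/(2·√8) ≈ 0.3536.
%OS = 100·exp(−πζ/√(1−ζ²)) = 100·exp(−π·0.3536/√(1−0.3536²)) ≈ 30.5%.

%OS ≈ 30.5%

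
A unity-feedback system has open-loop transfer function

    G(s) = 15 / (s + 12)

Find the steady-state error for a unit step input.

e_ss = 0.4444

G(s) has no poles at the origin.
This is a Type 0 system. Kp = lim_{s→0} G(s) = 15/12 = 5/4.
e_ss = 1/(1 + Kp) = 1/(1 + 5/4) = 4/9 ≈ 0.4444.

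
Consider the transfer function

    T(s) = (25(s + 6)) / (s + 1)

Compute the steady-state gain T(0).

T(0) = 150

At s = 0 each factor (s + a) contributes a and each (s^2 + bs + c) contributes c.
T(0) = 25·(6) / ((1)) = 150/1 = 150.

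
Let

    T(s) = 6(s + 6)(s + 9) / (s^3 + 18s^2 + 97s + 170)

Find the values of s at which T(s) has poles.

The poles are the roots of the denominator s^3 + 18s^2 + 97s + 170 = 0.
Trying s = -10: the polynomial evaluates to 0, so (s + 10) is a factor.
Dividing out leaves s^2 + 8s + 17 = 0.
The quadratic formula then gives s = -4 ± 1j.

s = -10, -4 + j, -4 - j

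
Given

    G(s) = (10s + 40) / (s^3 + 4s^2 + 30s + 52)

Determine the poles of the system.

The poles are the roots of the denominator s^3 + 4s^2 + 30s + 52 = 0.
Trying s = -2: the polynomial evaluates to 0, so (s + 2) is a factor.
Dividing out leaves s^2 + 2s + 26 = 0.
The quadratic formula then gives s = -1 ± 5j.

s = -1 + 5j, -1 - 5j, -2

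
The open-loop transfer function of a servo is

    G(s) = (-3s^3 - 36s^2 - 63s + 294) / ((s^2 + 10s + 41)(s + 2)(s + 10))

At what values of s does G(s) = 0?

Set the numerator to zero: -3s^3 - 36s^2 - 63s + 294 = 0, i.e. -3·(s^3 + 12s^2 + 21s - 98) = 0.
Factoring: (s - 2)(s + 7)^2 = 0.

s = 2, -7, -7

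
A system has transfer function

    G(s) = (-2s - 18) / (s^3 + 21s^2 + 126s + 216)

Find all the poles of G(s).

The poles are the roots of the denominator s^3 + 21s^2 + 126s + 216 = 0.
Trying s = -6: the polynomial evaluates to 0, so (s + 6) is a factor.
Dividing out leaves s^2 + 15s + 36 = 0.
Factoring the quadratic: (s + 12)(s + 3) = 0.

s = -6, -12, -3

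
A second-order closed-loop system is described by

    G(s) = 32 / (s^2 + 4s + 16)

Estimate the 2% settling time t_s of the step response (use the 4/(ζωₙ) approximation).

t_s ≈ 2 s

Comparing s^2 + 4s + 16 to s^2 + 2ζωₙs + ωₙ²: ωₙ = 4 rad/s and ζ = 4/(2·4) = 0.5.
ζωₙ = 4/2 = 2, so t_s ≈ 4/(ζωₙ) = 4/2 = 2 s.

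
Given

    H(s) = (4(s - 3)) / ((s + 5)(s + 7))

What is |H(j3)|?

Substitute s = j3: numerator = -12 + j12, denominator = 26 + j36.
|H(j3)| = |-12 + j12| / |26 + j36| = 16.971 / 44.407 ≈ 0.3822.

|H(j3)| ≈ 0.3822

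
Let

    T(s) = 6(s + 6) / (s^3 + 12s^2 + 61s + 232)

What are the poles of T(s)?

s = -2 ± 5j, -8

The poles are the roots of the denominator s^3 + 12s^2 + 61s + 232 = 0.
Trying s = -8: the polynomial evaluates to 0, so (s + 8) is a factor.
Dividing out leaves s^2 + 4s + 29 = 0.
The quadratic formula then gives s = -2 ± 5j.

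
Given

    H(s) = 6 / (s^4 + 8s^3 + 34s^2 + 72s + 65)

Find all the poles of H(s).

The poles are the roots of the denominator s^4 + 8s^3 + 34s^2 + 72s + 65 = 0.
No real roots exist; factor into two real quadratics: (s^2 + 4s + 5)(s^2 + 4s + 13) = 0.
Each quadratic gives a conjugate pair via the quadratic formula.

s = -2 ± j, -2 ± 3j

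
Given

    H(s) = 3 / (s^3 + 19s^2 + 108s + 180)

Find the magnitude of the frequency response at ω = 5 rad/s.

Substitute s = j5: numerator = 3, denominator = -295 + j415.
|H(j5)| = |3| / |-295 + j415| = 3 / 509.17 ≈ 0.005892.

|H(j5)| ≈ 0.005892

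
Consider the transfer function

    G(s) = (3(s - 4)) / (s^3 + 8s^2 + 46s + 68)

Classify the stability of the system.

stable

The denominator s^3 + 8s^2 + 46s + 68 factors as (s^2 + 6s + 34)(s + 2), giving poles at s = -3 + 5j, -3 - 5j, -2.
Since all poles lie strictly in the left half-plane, the system is stable.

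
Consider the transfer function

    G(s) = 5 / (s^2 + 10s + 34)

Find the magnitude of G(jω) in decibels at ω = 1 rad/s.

Substitute s = j1: numerator = 5, denominator = 33 + j10.
|G(j1)| = |5| / |33 + j10| = 5 / 34.482 ≈ 0.1450.
In decibels: 20·log₁₀(0.1450) ≈ -16.8 dB.

|G(j1)|_dB ≈ -16.8 dB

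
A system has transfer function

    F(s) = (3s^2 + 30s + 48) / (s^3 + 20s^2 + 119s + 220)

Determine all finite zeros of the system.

Set the numerator to zero: 3s^2 + 30s + 48 = 0, i.e. 3·(s^2 + 10s + 16) = 0.
Factoring: (s + 8)(s + 2) = 0.

s = -8, -2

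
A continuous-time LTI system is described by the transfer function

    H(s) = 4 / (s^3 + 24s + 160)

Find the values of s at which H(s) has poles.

The poles are the roots of the denominator s^3 + 24s + 160 = 0.
Trying s = -4: the polynomial evaluates to 0, so (s + 4) is a factor.
Dividing out leaves s^2 - 4s + 40 = 0.
The quadratic formula then gives s = 2 ± 6j.

s = 2 + 6j, 2 - 6j, -4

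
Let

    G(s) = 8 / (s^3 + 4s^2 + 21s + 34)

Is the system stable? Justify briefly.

The denominator s^3 + 4s^2 + 21s + 34 factors as (s^2 + 2s + 17)(s + 2), giving poles at s = -1 ± 4j, -2.
Since all poles lie strictly in the left half-plane, the system is stable.

stable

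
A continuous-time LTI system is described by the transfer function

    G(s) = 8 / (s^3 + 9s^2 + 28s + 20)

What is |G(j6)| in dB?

|G(j6)|_dB ≈ -31.7 dB

Substitute s = j6: numerator = 8, denominator = -304 - j48.
|G(j6)| = |8| / |-304 - j48| = 8 / 307.77 ≈ 0.02599.
In decibels: 20·log₁₀(0.02599) ≈ -31.7 dB.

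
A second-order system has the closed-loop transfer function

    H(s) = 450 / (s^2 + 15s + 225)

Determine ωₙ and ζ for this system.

ωₙ = 15 rad/s, ζ = 0.5

Compare the denominator to the standard form s^2 + 2ζωₙs + ωₙ².
ωₙ² = 225, so ωₙ = 15 rad/s.
2ζωₙ = 15, so ζ = 15/(2·15) = 0.5.
With ζ = 0.5 the response is underdamped.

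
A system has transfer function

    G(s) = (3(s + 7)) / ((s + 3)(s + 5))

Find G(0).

G(0) = 7/5 ≈ 1.400

At s = 0 each factor (s + a) contributes a and each (s^2 + bs + c) contributes c.
G(0) = 3·(7) / ((3) · (5)) = 21/15 = 7/5.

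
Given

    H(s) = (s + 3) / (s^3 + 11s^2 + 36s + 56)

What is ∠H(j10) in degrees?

At s = j10: numerator = 3 + j10, denominator = -1044 - j640.
∠H = ∠num − ∠den = 73.301° − (-148.49°) = 221.8°, which wraps to -138.2°.

∠H(j10) ≈ -138.2°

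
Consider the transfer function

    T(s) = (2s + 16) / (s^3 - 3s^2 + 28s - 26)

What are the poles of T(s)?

s = 1 + 5j, 1 - 5j, 1

The poles are the roots of the denominator s^3 - 3s^2 + 28s - 26 = 0.
Trying s = 1: the polynomial evaluates to 0, so (s - 1) is a factor.
Dividing out leaves s^2 - 2s + 26 = 0.
The quadratic formula then gives s = 1 ± 5j.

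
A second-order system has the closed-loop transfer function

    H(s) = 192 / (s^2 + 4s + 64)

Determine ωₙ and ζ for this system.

ωₙ = 8 rad/s, ζ = 0.25

Compare the denominator to the standard form s^2 + 2ζωₙs + ωₙ².
ωₙ² = 64, so ωₙ = 8 rad/s.
2ζωₙ = 4, so ζ = 4/(2·8) = 0.25.
With ζ = 0.25 the response is underdamped.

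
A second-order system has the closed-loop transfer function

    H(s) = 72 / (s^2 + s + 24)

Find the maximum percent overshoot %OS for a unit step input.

Comparing s^2 + s + 24 to s^2 + 2ζωₙs + ωₙ²: ωₙ = √24 ≈ 4.899 rad/s and ζ = 1/(2·√24) ≈ 0.1021.
%OS = 100·exp(−πζ/√(1−ζ²)) = 100·exp(−π·0.1021/√(1−0.1021²)) ≈ 72.4%.

%OS ≈ 72.4%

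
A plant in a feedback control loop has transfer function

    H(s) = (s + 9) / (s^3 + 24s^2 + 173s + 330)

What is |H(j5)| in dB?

Substitute s = j5: numerator = 9 + j5, denominator = -270 + j740.
|H(j5)| = |9 + j5| / |-270 + j740| = 10.296 / 787.72 ≈ 0.01307.
In decibels: 20·log₁₀(0.01307) ≈ -37.7 dB.

|H(j5)|_dB ≈ -37.7 dB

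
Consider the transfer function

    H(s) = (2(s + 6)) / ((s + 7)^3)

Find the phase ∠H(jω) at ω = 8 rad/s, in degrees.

At s = j8: numerator = 12 + j16, denominator = -1001 + j664.
∠H = ∠num − ∠den = 53.130° − (146.44°) = -93.31°.

∠H(j8) ≈ -93.31°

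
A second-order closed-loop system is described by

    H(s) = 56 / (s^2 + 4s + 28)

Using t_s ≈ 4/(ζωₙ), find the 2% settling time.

t_s ≈ 2 s

Comparing s^2 + 4s + 28 to s^2 + 2ζωₙs + ωₙ²: ωₙ = √28 ≈ 5.292 rad/s and ζ = 4/(2·√28) ≈ 0.3780.
ζωₙ = 4/2 = 2, so t_s ≈ 4/(ζωₙ) = 4/2 = 2 s.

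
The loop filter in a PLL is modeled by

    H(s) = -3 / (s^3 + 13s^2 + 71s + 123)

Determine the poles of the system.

The poles are the roots of the denominator s^3 + 13s^2 + 71s + 123 = 0.
Trying s = -3: the polynomial evaluates to 0, so (s + 3) is a factor.
Dividing out leaves s^2 + 10s + 41 = 0.
The quadratic formula then gives s = -5 ± 4j.

s = -5 ± 4j, -3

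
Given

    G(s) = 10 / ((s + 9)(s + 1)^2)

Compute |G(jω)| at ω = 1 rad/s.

Substitute s = j1: numerator = 10, denominator = -2 + j18.
|G(j1)| = |10| / |-2 + j18| = 10 / 18.111 ≈ 0.5522.

|G(j1)| ≈ 0.5522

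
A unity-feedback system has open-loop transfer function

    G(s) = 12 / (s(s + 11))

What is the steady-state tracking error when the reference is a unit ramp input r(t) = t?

e_ss = 0.9167

G(s) has one pole at the origin.
This is a Type 1 system. Kv = lim_{s→0} s·G(s) = 12/11.
e_ss = 1/Kv = 1/(12/11) = 11/12 ≈ 0.9167.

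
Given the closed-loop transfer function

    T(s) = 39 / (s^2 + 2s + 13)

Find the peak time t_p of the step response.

Comparing s^2 + 2s + 13 to s^2 + 2ζωₙs + ωₙ²: ωₙ = √13 ≈ 3.606 rad/s and ζ = 2/(2·√13) ≈ 0.2774.
ζωₙ = 2/2 = 1, so ω_d = ωₙ√(1−ζ²) = √(ωₙ² − (ζωₙ)²) = √(13 − 1²) = √12 ≈ 3.464 rad/s.
t_p = π/ω_d = π/3.464 ≈ 0.9069 s.

t_p ≈ 0.9069 s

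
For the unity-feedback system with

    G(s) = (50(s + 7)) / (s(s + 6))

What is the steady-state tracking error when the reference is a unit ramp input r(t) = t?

G(s) has one pole at the origin.
This is a Type 1 system. Kv = lim_{s→0} s·G(s) = 350/6 = 175/3.
e_ss = 1/Kv = 1/(175/3) = 3/175 ≈ 0.01714.

e_ss = 0.01714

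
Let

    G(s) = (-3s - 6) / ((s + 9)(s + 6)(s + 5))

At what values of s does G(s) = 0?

Set the numerator to zero: -3s - 6 = 0, i.e. -3·(s + 2) = 0.
So s = -2.

s = -2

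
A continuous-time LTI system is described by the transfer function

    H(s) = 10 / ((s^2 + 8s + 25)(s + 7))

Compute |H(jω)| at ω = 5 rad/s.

|H(j5)| ≈ 0.02906

Substitute s = j5: numerator = 10, denominator = -200 + j280.
|H(j5)| = |10| / |-200 + j280| = 10 / 344.09 ≈ 0.02906.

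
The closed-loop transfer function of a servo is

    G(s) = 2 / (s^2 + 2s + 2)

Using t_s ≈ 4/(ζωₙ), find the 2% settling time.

t_s ≈ 4 s

Comparing s^2 + 2s + 2 to s^2 + 2ζωₙs + ωₙ²: ωₙ = √2 ≈ 1.414 rad/s and ζ = 2/(2·√2) ≈ 0.7071.
ζωₙ = 2/2 = 1, so t_s ≈ 4/(ζωₙ) = 4/1 = 4 s.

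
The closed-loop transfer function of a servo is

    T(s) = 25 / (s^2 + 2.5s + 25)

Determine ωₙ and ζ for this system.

ωₙ = 5 rad/s, ζ = 0.25

Compare the denominator to the standard form s^2 + 2ζωₙs + ωₙ².
ωₙ² = 25, so ωₙ = 5 rad/s.
2ζωₙ = 2.5, so ζ = 2.5/(2·5) = 0.25.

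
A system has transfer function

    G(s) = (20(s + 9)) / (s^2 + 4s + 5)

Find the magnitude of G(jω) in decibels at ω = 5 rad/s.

|G(j5)|_dB ≈ 17.2 dB

Substitute s = j5: numerator = 180 + j100, denominator = -20 + j20.
|G(j5)| = |180 + j100| / |-20 + j20| = 205.91 / 28.284 ≈ 7.280.
In decibels: 20·log₁₀(7.280) ≈ 17.2 dB.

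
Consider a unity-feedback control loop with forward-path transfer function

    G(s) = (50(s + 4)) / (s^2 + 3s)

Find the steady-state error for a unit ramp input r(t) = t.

e_ss = 0.01500

G(s) has one pole at the origin.
This is a Type 1 system. Kv = lim_{s→0} s·G(s) = 200/3.
e_ss = 1/Kv = 1/(200/3) = 3/200 ≈ 0.01500.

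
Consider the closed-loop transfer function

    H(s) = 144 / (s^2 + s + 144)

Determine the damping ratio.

Compare the denominator to the standard form s^2 + 2ζωₙs + ωₙ².
ωₙ² = 144, so ωₙ = 12 rad/s.
2ζωₙ = 1, so ζ = 1/(2·12) ≈ 0.04167.

ζ ≈ 0.04167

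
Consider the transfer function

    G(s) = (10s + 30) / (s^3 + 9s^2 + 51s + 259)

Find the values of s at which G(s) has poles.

s = -1 ± 6j, -7

The poles are the roots of the denominator s^3 + 9s^2 + 51s + 259 = 0.
Trying s = -7: the polynomial evaluates to 0, so (s + 7) is a factor.
Dividing out leaves s^2 + 2s + 37 = 0.
The quadratic formula then gives s = -1 ± 6j.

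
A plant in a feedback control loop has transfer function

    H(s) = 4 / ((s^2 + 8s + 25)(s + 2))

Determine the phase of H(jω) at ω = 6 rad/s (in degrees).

∠H(j6) ≈ -174.5°

At s = j6: numerator = 4, denominator = -310 + j30.
∠H = ∠num − ∠den = 0° − (174.47°) = -174.5°.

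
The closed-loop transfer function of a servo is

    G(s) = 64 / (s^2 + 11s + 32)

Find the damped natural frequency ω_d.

ω_d ≈ 1.323 rad/s

Comparing s^2 + 11s + 32 to s^2 + 2ζωₙs + ωₙ²: ωₙ = √32 ≈ 5.657 rad/s and ζ = 11/(2·√32) ≈ 0.9723.
ζωₙ = 11/2 = 5.5, so ω_d = ωₙ√(1−ζ²) = √(ωₙ² − (ζωₙ)²) = √(32 − 5.5²) = √1.75 ≈ 1.323 rad/s.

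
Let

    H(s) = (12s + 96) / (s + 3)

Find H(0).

Set s = 0: H(0) = (96) / (3) = 32.

H(0) = 32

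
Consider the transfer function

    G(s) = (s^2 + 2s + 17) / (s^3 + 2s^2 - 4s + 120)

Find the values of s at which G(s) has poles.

The poles are the roots of the denominator s^3 + 2s^2 - 4s + 120 = 0.
Trying s = -6: the polynomial evaluates to 0, so (s + 6) is a factor.
Dividing out leaves s^2 - 4s + 20 = 0.
The quadratic formula then gives s = 2 ± 4j.

s = 2 + 4j, 2 - 4j, -6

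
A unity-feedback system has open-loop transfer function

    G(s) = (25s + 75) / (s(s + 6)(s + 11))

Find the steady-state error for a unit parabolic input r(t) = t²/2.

e_ss = ∞

G(s) has one pole at the origin.
This is a Type 1 system; Ka = lim_{s→0} s^2·G(s) = 0, so the steady-state error for a parabola input is infinite.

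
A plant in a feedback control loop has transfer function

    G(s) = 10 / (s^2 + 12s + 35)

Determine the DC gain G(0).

G(0) = 2/7 ≈ 0.2857

Set s = 0: G(0) = (10) / (35) = 2/7.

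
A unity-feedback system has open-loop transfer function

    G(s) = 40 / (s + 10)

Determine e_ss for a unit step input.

e_ss = 0.2000

G(s) has no poles at the origin.
This is a Type 0 system. Kp = lim_{s→0} G(s) = 40/10 = 4.
e_ss = 1/(1 + Kp) = 1/(1 + 4) = 1/5 ≈ 0.2000.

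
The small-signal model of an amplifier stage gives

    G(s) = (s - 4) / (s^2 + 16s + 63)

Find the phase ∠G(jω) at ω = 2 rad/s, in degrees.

At s = j2: numerator = -4 + j2, denominator = 59 + j32.
∠G = ∠num − ∠den = 153.43° − (28.474°) = 125.0°.

∠G(j2) ≈ 125.0°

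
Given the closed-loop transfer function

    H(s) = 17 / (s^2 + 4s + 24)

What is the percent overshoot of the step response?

Comparing s^2 + 4s + 24 to s^2 + 2ζωₙs + ωₙ²: ωₙ = √24 ≈ 4.899 rad/s and ζ = 4/(2·√24) ≈ 0.4082.
%OS = 100·exp(−πζ/√(1−ζ²)) = 100·exp(−π·0.4082/√(1−0.4082²)) ≈ 24.5%.

%OS ≈ 24.5%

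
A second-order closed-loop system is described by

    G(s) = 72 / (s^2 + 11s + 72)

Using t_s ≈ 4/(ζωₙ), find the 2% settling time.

Comparing s^2 + 11s + 72 to s^2 + 2ζωₙs + ωₙ²: ωₙ = √72 ≈ 8.485 rad/s and ζ = 11/(2·√72) ≈ 0.6482.
ζωₙ = 11/2 = 5.5, so t_s ≈ 4/(ζωₙ) = 4/5.5 ≈ 0.7273 s.

t_s ≈ 0.7273 s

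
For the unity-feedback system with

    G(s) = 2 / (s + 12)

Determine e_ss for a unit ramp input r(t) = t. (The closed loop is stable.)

e_ss = ∞

G(s) has no poles at the origin.
This is a Type 0 system; Kv = lim_{s→0} s·G(s) = 0, so the steady-state error for a ramp input is infinite.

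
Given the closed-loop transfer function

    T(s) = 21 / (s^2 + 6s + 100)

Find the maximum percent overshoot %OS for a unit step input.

Comparing s^2 + 6s + 100 to s^2 + 2ζωₙs + ωₙ²: ωₙ = 10 rad/s and ζ = 6/(2·10) = 0.3.
%OS = 100·exp(−πζ/√(1−ζ²)) = 100·exp(−π·0.3/√(1−0.3²)) ≈ 37.2%.

%OS ≈ 37.2%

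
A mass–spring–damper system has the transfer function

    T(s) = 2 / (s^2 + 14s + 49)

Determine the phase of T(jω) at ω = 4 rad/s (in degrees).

∠T(j4) ≈ -59.49°

At s = j4: numerator = 2, denominator = 33 + j56.
∠T = ∠num − ∠den = 0° − (59.490°) = -59.49°.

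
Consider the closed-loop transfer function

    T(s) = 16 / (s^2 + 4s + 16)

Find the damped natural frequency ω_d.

ω_d ≈ 3.464 rad/s

Comparing s^2 + 4s + 16 to s^2 + 2ζωₙs + ωₙ²: ωₙ = 4 rad/s and ζ = 4/(2·4) = 0.5.
ζωₙ = 4/2 = 2, so ω_d = ωₙ√(1−ζ²) = √(ωₙ² − (ζωₙ)²) = √(16 − 2²) = √12 ≈ 3.464 rad/s.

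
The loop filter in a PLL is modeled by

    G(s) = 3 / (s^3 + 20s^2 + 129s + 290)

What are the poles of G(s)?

s = -5 + 2j, -5 - 2j, -10

The poles are the roots of the denominator s^3 + 20s^2 + 129s + 290 = 0.
Trying s = -10: the polynomial evaluates to 0, so (s + 10) is a factor.
Dividing out leaves s^2 + 10s + 29 = 0.
The quadratic formula then gives s = -5 ± 2j.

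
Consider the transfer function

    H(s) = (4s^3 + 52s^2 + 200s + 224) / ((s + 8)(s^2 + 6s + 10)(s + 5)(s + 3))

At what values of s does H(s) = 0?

s = -7, -2, -4

Set the numerator to zero: 4s^3 + 52s^2 + 200s + 224 = 0, i.e. 4·(s^3 + 13s^2 + 50s + 56) = 0.
Factoring: (s + 7)(s + 2)(s + 4) = 0.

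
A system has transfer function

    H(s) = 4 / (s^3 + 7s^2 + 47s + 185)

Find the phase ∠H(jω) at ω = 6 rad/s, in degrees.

∠H(j6) ≈ -135.4°

At s = j6: numerator = 4, denominator = -67 + j66.
∠H = ∠num − ∠den = 0° − (135.43°) = -135.4°.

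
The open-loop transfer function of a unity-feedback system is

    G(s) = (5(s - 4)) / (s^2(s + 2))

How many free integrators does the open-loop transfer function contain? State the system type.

The denominator has 2 factors of s at the origin (free integrators), so this is a Type 2 system.

Type 2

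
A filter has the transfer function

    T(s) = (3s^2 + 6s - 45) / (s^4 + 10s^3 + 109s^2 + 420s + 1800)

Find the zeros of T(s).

s = -5, 3

Set the numerator to zero: 3s^2 + 6s - 45 = 0, i.e. 3·(s^2 + 2s - 15) = 0.
Factoring: (s + 5)(s - 3) = 0.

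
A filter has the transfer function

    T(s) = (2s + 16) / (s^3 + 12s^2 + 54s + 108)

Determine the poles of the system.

s = -3 ± 3j, -6

The poles are the roots of the denominator s^3 + 12s^2 + 54s + 108 = 0.
Trying s = -6: the polynomial evaluates to 0, so (s + 6) is a factor.
Dividing out leaves s^2 + 6s + 18 = 0.
The quadratic formula then gives s = -3 ± 3j.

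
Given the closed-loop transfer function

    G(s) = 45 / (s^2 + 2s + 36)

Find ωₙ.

Compare the denominator to the standard form s^2 + 2ζωₙs + ωₙ².
ωₙ² = 36, so ωₙ = 6 rad/s.

ωₙ = 6 rad/s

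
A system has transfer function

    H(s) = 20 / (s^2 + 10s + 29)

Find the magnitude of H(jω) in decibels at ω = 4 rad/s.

Substitute s = j4: numerator = 20, denominator = 13 + j40.
|H(j4)| = |20| / |13 + j40| = 20 / 42.059 ≈ 0.4755.
In decibels: 20·log₁₀(0.4755) ≈ -6.46 dB.

|H(j4)|_dB ≈ -6.46 dB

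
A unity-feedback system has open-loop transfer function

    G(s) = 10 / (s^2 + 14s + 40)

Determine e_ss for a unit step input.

e_ss = 0.8000

G(s) has no poles at the origin.
This is a Type 0 system. Kp = lim_{s→0} G(s) = 10/40 = 1/4.
e_ss = 1/(1 + Kp) = 1/(1 + 1/4) = 4/5 ≈ 0.8000.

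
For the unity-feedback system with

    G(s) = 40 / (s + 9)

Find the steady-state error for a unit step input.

G(s) has no poles at the origin.
This is a Type 0 system. Kp = lim_{s→0} G(s) = 40/9.
e_ss = 1/(1 + Kp) = 1/(1 + 40/9) = 9/49 ≈ 0.1837.

e_ss = 0.1837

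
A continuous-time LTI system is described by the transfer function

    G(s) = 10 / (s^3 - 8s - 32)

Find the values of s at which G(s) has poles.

s = -2 ± 2j, 4

The poles are the roots of the denominator s^3 - 8s - 32 = 0.
Trying s = 4: the polynomial evaluates to 0, so (s - 4) is a factor.
Dividing out leaves s^2 + 4s + 8 = 0.
The quadratic formula then gives s = -2 ± 2j.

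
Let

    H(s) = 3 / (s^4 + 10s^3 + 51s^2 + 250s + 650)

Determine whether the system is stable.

The denominator s^4 + 10s^3 + 51s^2 + 250s + 650 factors as (s^2 + 25)(s^2 + 10s + 26), giving poles at s = 5j, -5j, -5 + j, -5 - j.
Since the simple pole(s) at s = 5j, -5j lie on the jω-axis with none in the right half-plane, the system is marginally stable.

marginally stable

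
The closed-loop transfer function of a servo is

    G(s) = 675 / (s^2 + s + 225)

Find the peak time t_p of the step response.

Comparing s^2 + s + 225 to s^2 + 2ζωₙs + ωₙ²: ωₙ = 15 rad/s and ζ = 1/(2·15) ≈ 0.03333.
ζωₙ = 1/2 = 0.5, so ω_d = ωₙ√(1−ζ²) = √(ωₙ² − (ζωₙ)²) = √(225 − 0.5²) = √224.75 ≈ 14.99 rad/s.
t_p = π/ω_d = π/14.99 ≈ 0.2096 s.

t_p ≈ 0.2096 s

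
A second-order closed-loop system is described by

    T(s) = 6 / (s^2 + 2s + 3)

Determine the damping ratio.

Compare the denominator to the standard form s^2 + 2ζωₙs + ωₙ².
ωₙ² = 3, so ωₙ = √3 ≈ 1.732 rad/s.
2ζωₙ = 2, so ζ = 2/(2·√3) ≈ 0.5774.
With ζ = 0.5774 the response is underdamped.

ζ ≈ 0.5774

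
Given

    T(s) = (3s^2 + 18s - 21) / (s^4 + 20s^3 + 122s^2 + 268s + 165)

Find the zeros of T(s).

Set the numerator to zero: 3s^2 + 18s - 21 = 0, i.e. 3·(s^2 + 6s - 7) = 0.
Factoring: (s - 1)(s + 7) = 0.

s = 1, -7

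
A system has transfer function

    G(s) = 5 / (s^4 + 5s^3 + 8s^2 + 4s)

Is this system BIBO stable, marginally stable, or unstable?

marginally stable

The denominator s^4 + 5s^3 + 8s^2 + 4s factors as s(s + 2)^2(s + 1), giving poles at s = 0, -2, -1, -2.
Since the simple pole(s) at s = 0 lie on the jω-axis with none in the right half-plane, the system is marginally stable.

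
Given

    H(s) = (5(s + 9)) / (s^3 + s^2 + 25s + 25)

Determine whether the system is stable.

marginally stable

The denominator s^3 + s^2 + 25s + 25 factors as (s^2 + 25)(s + 1), giving poles at s = ±5j, -1.
Since the simple pole(s) at s = 5j, -5j lie on the jω-axis with none in the right half-plane, the system is marginally stable.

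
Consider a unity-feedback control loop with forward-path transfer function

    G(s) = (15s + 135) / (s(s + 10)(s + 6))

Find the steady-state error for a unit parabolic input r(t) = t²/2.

G(s) has one pole at the origin.
This is a Type 1 system; Ka = lim_{s→0} s^2·G(s) = 0, so the steady-state error for a parabola input is infinite.

e_ss = ∞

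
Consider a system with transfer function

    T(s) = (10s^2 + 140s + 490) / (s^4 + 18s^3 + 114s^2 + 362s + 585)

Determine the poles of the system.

The poles are the roots of the denominator s^4 + 18s^3 + 114s^2 + 362s + 585 = 0.
Trying s = -9: the polynomial evaluates to 0, so (s + 9) is a factor.
Dividing out leaves s^3 + 9s^2 + 33s + 65 = 0.
This factors further as (s^2 + 4s + 13)(s + 5) = 0.

s = -2 + 3j, -2 - 3j, -9, -5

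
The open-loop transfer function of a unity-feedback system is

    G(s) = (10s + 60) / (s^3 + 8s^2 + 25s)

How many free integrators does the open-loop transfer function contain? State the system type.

Factor s from the denominator: s^3 + 8s^2 + 25s = s·(s^2 + 8s + 25).
There is 1 pole at the origin, so the system is Type 1.

Type 1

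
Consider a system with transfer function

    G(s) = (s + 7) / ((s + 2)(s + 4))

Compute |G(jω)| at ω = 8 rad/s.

Substitute s = j8: numerator = 7 + j8, denominator = -56 + j48.
|G(j8)| = |7 + j8| / |-56 + j48| = 10.630 / 73.756 ≈ 0.1441.

|G(j8)| ≈ 0.1441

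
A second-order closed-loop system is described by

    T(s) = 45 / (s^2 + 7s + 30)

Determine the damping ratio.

ζ ≈ 0.6390

Compare the denominator to the standard form s^2 + 2ζωₙs + ωₙ².
ωₙ² = 30, so ωₙ = √30 ≈ 5.477 rad/s.
2ζωₙ = 7, so ζ = 7/(2·√30) ≈ 0.6390.
With ζ = 0.6390 the response is underdamped.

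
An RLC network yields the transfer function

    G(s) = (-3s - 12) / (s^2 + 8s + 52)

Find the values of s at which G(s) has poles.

The poles are the roots of the denominator s^2 + 8s + 52 = 0.
Using the quadratic formula: s = (-8 ± √(-144))/2 = -4 ± 6j.

s = -4 + 6j, -4 - 6j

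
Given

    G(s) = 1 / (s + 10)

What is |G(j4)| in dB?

|G(j4)|_dB ≈ -20.6 dB

Substitute s = j4: numerator = 1, denominator = 10 + j4.
|G(j4)| = |1| / |10 + j4| = 1 / 10.770 ≈ 0.09285.
In decibels: 20·log₁₀(0.09285) ≈ -20.6 dB.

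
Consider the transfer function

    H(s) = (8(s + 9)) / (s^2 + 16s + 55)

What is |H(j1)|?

|H(j1)| ≈ 1.286

Substitute s = j1: numerator = 72 + j8, denominator = 54 + j16.
|H(j1)| = |72 + j8| / |54 + j16| = 72.443 / 56.321 ≈ 1.286.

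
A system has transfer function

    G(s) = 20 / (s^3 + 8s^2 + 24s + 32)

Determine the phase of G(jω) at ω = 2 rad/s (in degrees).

At s = j2: numerator = 20, denominator = j40.
∠G = ∠num − ∠den = 0° − (90°) = -90°.

∠G(j2) ≈ -90°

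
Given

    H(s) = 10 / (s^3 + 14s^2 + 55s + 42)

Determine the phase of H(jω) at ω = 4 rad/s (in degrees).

∠H(j4) ≈ -139.4°

At s = j4: numerator = 10, denominator = -182 + j156.
∠H = ∠num − ∠den = 0° − (139.40°) = -139.4°.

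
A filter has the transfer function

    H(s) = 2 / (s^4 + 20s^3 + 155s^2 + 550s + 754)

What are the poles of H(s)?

s = -5 + j, -5 - j, -5 + 2j, -5 - 2j

The poles are the roots of the denominator s^4 + 20s^3 + 155s^2 + 550s + 754 = 0.
No real roots exist; factor into two real quadratics: (s^2 + 10s + 26)(s^2 + 10s + 29) = 0.
Each quadratic gives a conjugate pair via the quadratic formula.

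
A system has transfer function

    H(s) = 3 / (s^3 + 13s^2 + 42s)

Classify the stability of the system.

marginally stable

The denominator s^3 + 13s^2 + 42s factors as s(s + 6)(s + 7), giving poles at s = 0, -6, -7.
Since the simple pole(s) at s = 0 lie on the jω-axis with none in the right half-plane, the system is marginally stable.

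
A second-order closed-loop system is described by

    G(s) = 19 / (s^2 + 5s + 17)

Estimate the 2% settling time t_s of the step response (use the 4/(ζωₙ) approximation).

Comparing s^2 + 5s + 17 to s^2 + 2ζωₙs + ωₙ²: ωₙ = √17 ≈ 4.123 rad/s and ζ = 5/(2·√17) ≈ 0.6063.
ζωₙ = 5/2 = 2.5, so t_s ≈ 4/(ζωₙ) = 4/2.5 = 1.600 s.

t_s ≈ 1.600 s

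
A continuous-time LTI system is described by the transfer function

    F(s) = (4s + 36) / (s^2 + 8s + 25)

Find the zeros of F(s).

s = -9

Set the numerator to zero: 4s + 36 = 0, i.e. 4·(s + 9) = 0.
So s = -9.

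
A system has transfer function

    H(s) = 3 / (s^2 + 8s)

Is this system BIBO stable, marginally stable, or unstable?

The denominator s^2 + 8s factors as s(s + 8), giving poles at s = 0, -8.
Since the simple pole(s) at s = 0 lie on the jω-axis with none in the right half-plane, the system is marginally stable.

marginally stable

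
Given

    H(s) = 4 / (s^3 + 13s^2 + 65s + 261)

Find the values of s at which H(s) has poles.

The poles are the roots of the denominator s^3 + 13s^2 + 65s + 261 = 0.
Trying s = -9: the polynomial evaluates to 0, so (s + 9) is a factor.
Dividing out leaves s^2 + 4s + 29 = 0.
The quadratic formula then gives s = -2 ± 5j.

s = -2 + 5j, -2 - 5j, -9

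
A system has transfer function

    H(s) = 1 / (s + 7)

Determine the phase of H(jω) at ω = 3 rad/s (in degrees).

∠H(j3) ≈ -23.20°

At s = j3: numerator = 1, denominator = 7 + j3.
∠H = ∠num − ∠den = 0° − (23.199°) = -23.20°.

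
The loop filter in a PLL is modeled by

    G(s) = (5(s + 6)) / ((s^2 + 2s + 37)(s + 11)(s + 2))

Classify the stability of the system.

stable

The poles can be read from the denominator factors: s = -1 ± 6j, -11, -2.
Since all poles lie strictly in the left half-plane, the system is stable.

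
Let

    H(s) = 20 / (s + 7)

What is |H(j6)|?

|H(j6)| ≈ 2.169

Substitute s = j6: numerator = 20, denominator = 7 + j6.
|H(j6)| = |20| / |7 + j6| = 20 / 9.2195 ≈ 2.169.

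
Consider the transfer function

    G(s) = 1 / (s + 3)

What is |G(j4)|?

Substitute s = j4: numerator = 1, denominator = 3 + j4.
|G(j4)| = |1| / |3 + j4| = 1 / 5 = 0.2000.

|G(j4)| = 0.2000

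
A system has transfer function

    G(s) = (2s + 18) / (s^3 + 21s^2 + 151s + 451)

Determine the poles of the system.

The poles are the roots of the denominator s^3 + 21s^2 + 151s + 451 = 0.
Trying s = -11: the polynomial evaluates to 0, so (s + 11) is a factor.
Dividing out leaves s^2 + 10s + 41 = 0.
The quadratic formula then gives s = -5 ± 4j.

s = -5 ± 4j, -11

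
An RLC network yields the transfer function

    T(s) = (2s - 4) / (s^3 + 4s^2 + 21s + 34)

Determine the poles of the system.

The poles are the roots of the denominator s^3 + 4s^2 + 21s + 34 = 0.
Trying s = -2: the polynomial evaluates to 0, so (s + 2) is a factor.
Dividing out leaves s^2 + 2s + 17 = 0.
The quadratic formula then gives s = -1 ± 4j.

s = -1 ± 4j, -2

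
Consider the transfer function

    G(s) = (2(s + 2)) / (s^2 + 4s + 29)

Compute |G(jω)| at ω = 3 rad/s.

Substitute s = j3: numerator = 4 + j6, denominator = 20 + j12.
|G(j3)| = |4 + j6| / |20 + j12| = 7.2111 / 23.324 ≈ 0.3092.

|G(j3)| ≈ 0.3092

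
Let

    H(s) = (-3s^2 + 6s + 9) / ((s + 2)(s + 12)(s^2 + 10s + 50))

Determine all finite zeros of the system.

Set the numerator to zero: -3s^2 + 6s + 9 = 0, i.e. -3·(s^2 - 2s - 3) = 0.
Factoring: (s + 1)(s - 3) = 0.

s = -1, 3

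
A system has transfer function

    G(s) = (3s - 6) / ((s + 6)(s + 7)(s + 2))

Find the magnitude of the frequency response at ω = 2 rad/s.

|G(j2)| ≈ 0.06516

Substitute s = j2: numerator = -6 + j6, denominator = 24 + j128.
|G(j2)| = |-6 + j6| / |24 + j128| = 8.4853 / 130.23 ≈ 0.06516.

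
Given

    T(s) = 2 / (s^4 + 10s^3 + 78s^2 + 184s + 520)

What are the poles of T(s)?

s = -4 + 6j, -4 - 6j, -1 + 3j, -1 - 3j

The poles are the roots of the denominator s^4 + 10s^3 + 78s^2 + 184s + 520 = 0.
No real roots exist; factor into two real quadratics: (s^2 + 8s + 52)(s^2 + 2s + 10) = 0.
Each quadratic gives a conjugate pair via the quadratic formula.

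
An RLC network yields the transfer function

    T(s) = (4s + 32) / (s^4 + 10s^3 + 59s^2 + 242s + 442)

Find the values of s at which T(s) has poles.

s = -1 + 5j, -1 - 5j, -4 + j, -4 - j

The poles are the roots of the denominator s^4 + 10s^3 + 59s^2 + 242s + 442 = 0.
No real roots exist; factor into two real quadratics: (s^2 + 2s + 26)(s^2 + 8s + 17) = 0.
Each quadratic gives a conjugate pair via the quadratic formula.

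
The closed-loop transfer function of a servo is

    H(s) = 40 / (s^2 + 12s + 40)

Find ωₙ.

ωₙ ≈ 6.325 rad/s

Compare the denominator to the standard form s^2 + 2ζωₙs + ωₙ².
ωₙ² = 40, so ωₙ = √40 ≈ 6.325 rad/s.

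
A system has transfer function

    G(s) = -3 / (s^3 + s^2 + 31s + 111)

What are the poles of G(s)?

s = 1 ± 6j, -3

The poles are the roots of the denominator s^3 + s^2 + 31s + 111 = 0.
Trying s = -3: the polynomial evaluates to 0, so (s + 3) is a factor.
Dividing out leaves s^2 - 2s + 37 = 0.
The quadratic formula then gives s = 1 ± 6j.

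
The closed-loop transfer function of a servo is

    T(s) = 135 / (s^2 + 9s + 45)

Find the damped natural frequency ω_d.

ω_d ≈ 4.975 rad/s

Comparing s^2 + 9s + 45 to s^2 + 2ζωₙs + ωₙ²: ωₙ = √45 ≈ 6.708 rad/s and ζ = 9/(2·√45) ≈ 0.6708.
ζωₙ = 9/2 = 4.5, so ω_d = ωₙ√(1−ζ²) = √(ωₙ² − (ζωₙ)²) = √(45 − 4.5²) = √24.75 ≈ 4.975 rad/s.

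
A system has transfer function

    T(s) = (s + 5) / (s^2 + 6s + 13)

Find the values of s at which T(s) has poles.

s = -3 ± 2j

The poles are the roots of the denominator s^2 + 6s + 13 = 0.
Using the quadratic formula: s = (-6 ± √(-16))/2 = -3 ± 2j.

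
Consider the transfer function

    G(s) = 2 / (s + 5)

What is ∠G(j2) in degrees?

∠G(j2) ≈ -21.80°

At s = j2: numerator = 2, denominator = 5 + j2.
∠G = ∠num − ∠den = 0° − (21.801°) = -21.80°.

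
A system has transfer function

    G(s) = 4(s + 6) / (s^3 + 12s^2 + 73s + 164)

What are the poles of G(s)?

s = -4 + 5j, -4 - 5j, -4

The poles are the roots of the denominator s^3 + 12s^2 + 73s + 164 = 0.
Trying s = -4: the polynomial evaluates to 0, so (s + 4) is a factor.
Dividing out leaves s^2 + 8s + 41 = 0.
The quadratic formula then gives s = -4 ± 5j.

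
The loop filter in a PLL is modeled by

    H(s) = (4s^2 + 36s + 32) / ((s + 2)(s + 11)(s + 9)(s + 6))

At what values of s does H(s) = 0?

s = -8, -1

Set the numerator to zero: 4s^2 + 36s + 32 = 0, i.e. 4·(s^2 + 9s + 8) = 0.
Factoring: (s + 8)(s + 1) = 0.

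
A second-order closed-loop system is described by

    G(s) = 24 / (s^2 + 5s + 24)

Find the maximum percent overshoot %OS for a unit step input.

Comparing s^2 + 5s + 24 to s^2 + 2ζωₙs + ωₙ²: ωₙ = √24 ≈ 4.899 rad/s and ζ = 5/(2·√24) ≈ 0.5103.
%OS = 100·exp(−πζ/√(1−ζ²)) = 100·exp(−π·0.5103/√(1−0.5103²)) ≈ 15.5%.

%OS ≈ 15.5%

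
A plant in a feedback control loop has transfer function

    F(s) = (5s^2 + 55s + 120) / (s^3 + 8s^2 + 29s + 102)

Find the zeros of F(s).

Set the numerator to zero: 5s^2 + 55s + 120 = 0, i.e. 5·(s^2 + 11s + 24) = 0.
Factoring: (s + 3)(s + 8) = 0.

s = -3, -8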